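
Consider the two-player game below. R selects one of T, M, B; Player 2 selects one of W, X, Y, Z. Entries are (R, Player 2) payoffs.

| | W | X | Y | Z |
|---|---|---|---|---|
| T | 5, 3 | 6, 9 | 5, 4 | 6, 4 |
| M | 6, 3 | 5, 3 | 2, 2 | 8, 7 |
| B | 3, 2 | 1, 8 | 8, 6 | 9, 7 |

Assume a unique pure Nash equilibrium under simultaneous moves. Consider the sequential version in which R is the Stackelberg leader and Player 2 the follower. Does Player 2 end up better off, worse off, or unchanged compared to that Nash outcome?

Solve by backward induction (R leads).
- T: BR = X, leader payoff 6.
- M: BR = Z, leader payoff 8.
- B: BR = X, leader payoff 1.
Among 6, 8, 1, the best is 8 at M. Subgame-perfect outcome: (M, Z) with payoffs (8, 7).
Under simultaneous play:
R's best replies: W→M; X→T; Y→B; Z→B.
Player 2's best replies: T→X; M→Z; B→X.
Only (T, X) has each player best-responding; Nash payoffs (6, 9).
Player 2 earns 7 sequentially versus 9 at the Nash outcome: worse off.

worse off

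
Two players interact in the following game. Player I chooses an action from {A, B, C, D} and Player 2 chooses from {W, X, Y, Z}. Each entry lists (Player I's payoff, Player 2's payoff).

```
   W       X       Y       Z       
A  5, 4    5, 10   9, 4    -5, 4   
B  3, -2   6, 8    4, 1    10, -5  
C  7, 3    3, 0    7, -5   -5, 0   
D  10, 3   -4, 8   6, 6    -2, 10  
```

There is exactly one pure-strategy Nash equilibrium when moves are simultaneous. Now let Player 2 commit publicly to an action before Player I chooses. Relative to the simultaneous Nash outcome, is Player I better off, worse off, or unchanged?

unchanged

Work backward from Player I's decision.
- W → Player I plays D (best of 5, 3, 7, 10); Player 2 gets 3.
- X → Player I plays B (best of 5, 6, 3, -4); Player 2 gets 8.
- Y → Player I plays A (best of 9, 4, 7, 6); Player 2 gets 4.
- Z → Player I plays B (best of -5, 10, -5, -2); Player 2 gets -5.
Maximizing over 3, 8, 4, -5, Player 2 chooses X. Subgame-perfect outcome: (B, X) with payoffs (6, 8).
Under simultaneous play:
Player I's best replies: W→D; X→B; Y→A; Z→B.
Player 2's best replies: A→X; B→X; C→W; D→Z.
The unique mutual best reply is (B, X), giving (6, 8).
Player I earns 6 sequentially versus 6 at the Nash outcome: unchanged.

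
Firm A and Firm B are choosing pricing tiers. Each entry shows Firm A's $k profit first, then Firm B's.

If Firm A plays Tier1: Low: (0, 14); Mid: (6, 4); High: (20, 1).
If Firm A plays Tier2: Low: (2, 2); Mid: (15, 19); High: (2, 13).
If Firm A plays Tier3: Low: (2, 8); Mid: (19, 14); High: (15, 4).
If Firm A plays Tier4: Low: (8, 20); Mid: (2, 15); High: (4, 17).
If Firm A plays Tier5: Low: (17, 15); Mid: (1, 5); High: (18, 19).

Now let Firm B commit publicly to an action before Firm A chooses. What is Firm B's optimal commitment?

Solve by backward induction (Firm B leads).
- Low → Firm A plays Tier5 (best of 0, 2, 2, 8, 17); Firm B gets 15.
- Mid → Firm A plays Tier3 (best of 6, 15, 19, 2, 1); Firm B gets 14.
- High → Firm A plays Tier1 (best of 20, 2, 15, 4, 18); Firm B gets 1.
Firm B's induced payoffs are 15, 14, 1, so Firm B commits to Low. Subgame-perfect outcome: (Tier5, Low) with payoffs (17, 15).

Low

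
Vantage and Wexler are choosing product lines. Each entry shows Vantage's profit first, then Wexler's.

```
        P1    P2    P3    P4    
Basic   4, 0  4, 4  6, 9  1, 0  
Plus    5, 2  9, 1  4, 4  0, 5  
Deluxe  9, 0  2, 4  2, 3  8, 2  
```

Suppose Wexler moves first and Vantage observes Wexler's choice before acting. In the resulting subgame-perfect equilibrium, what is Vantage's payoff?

6

Solve by backward induction (Wexler leads).
- P1: Vantage compares 4, 5, 9 and picks Deluxe; Wexler would get 0.
- P2: Vantage compares 4, 9, 2 and picks Plus; Wexler would get 1.
- P3: Vantage compares 6, 4, 2 and picks Basic; Wexler would get 9.
- P4: Vantage compares 1, 0, 8 and picks Deluxe; Wexler would get 2.
Wexler's induced payoffs are 0, 1, 9, 2, so Wexler commits to P3. Subgame-perfect outcome: (Basic, P3) with payoffs (6, 9).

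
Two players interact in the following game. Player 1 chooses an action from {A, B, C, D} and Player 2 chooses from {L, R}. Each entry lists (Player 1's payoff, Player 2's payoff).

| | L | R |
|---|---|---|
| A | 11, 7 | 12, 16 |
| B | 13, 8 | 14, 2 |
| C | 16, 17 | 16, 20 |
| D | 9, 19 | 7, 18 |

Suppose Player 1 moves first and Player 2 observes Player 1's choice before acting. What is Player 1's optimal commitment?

Player 2 best-responds to each possible Player 1 move:
- A → Player 2 plays R (best of 7, 16); Player 1 gets 12.
- B → Player 2 plays L (best of 8, 2); Player 1 gets 13.
- C → Player 2 plays R (best of 17, 20); Player 1 gets 16.
- D → Player 2 plays L (best of 19, 18); Player 1 gets 9.
Maximizing over 12, 13, 16, 9, Player 1 chooses C. Subgame-perfect outcome: (C, R) with payoffs (16, 20).

C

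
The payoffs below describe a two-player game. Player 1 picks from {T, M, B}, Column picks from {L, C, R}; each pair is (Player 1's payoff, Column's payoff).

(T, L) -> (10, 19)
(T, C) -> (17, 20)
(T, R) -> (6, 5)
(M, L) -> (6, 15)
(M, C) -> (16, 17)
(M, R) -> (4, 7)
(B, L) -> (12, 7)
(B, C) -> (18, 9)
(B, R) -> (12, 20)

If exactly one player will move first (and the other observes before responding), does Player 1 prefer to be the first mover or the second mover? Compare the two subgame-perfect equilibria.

first

If Player 1 leads: Column's best replies are T→C, M→C, B→R; Player 1's induced payoffs 17, 16, 12; outcome (T, C), payoffs (17, 20).
If Column leads: Player 1's best replies are L→B, C→B, R→B; Column's induced payoffs 7, 9, 20; outcome (B, R), payoffs (12, 20).
Player 1 gets 17 moving first and 12 moving second, so Player 1 prefers to move first.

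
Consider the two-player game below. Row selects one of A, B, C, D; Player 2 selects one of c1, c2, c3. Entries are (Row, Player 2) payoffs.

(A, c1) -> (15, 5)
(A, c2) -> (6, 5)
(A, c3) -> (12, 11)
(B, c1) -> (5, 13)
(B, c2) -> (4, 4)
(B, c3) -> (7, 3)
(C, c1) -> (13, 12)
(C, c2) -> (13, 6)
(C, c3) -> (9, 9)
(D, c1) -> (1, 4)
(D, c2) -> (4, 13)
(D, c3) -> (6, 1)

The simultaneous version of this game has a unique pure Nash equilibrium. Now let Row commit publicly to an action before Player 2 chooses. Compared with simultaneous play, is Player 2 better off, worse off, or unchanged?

better off

Backward induction with Row moving first.
- A: BR = c3, leader payoff 12.
- B: BR = c1, leader payoff 5.
- C: BR = c1, leader payoff 13.
- D: BR = c2, leader payoff 4.
Row's induced payoffs are 12, 5, 13, 4, so Row commits to C. Subgame-perfect outcome: (C, c1) with payoffs (13, 12).
Now find the simultaneous Nash equilibrium.
Row's best replies: c1→A; c2→C; c3→A.
Player 2's best replies: A→c3; B→c1; C→c1; D→c2.
Only (A, c3) has each player best-responding; Nash payoffs (12, 11).
Player 2 earns 12 sequentially versus 11 at the Nash outcome: better off.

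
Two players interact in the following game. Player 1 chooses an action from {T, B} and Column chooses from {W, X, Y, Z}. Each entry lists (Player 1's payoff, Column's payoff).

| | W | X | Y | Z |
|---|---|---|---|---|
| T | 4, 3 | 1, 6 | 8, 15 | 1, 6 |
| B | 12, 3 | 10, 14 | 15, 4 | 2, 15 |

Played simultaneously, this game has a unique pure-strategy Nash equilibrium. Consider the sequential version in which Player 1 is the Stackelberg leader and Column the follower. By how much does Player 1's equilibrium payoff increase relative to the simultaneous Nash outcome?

6

Column best-responds to each possible Player 1 move:
- T: Column compares 3, 6, 15, 6 and picks Y; Player 1 would get 8.
- B: Column compares 3, 14, 4, 15 and picks Z; Player 1 would get 2.
Player 1's induced payoffs are 8, 2, so Player 1 commits to T. Subgame-perfect outcome: (T, Y) with payoffs (8, 15).
Now find the simultaneous Nash equilibrium.
Player 1's best replies: W→B; X→B; Y→B; Z→B.
Column's best replies: T→Y; B→Z.
Only (B, Z) has each player best-responding; Nash payoffs (2, 15).
Player 1's commitment gain: 8 − 2 = 6.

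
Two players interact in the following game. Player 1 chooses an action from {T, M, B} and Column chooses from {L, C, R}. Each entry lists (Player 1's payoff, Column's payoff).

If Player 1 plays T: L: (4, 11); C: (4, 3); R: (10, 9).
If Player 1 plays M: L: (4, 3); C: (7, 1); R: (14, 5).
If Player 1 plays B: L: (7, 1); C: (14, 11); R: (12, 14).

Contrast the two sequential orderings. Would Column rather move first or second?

If Player 1 leads: Column's best replies are T→L, M→R, B→R; Player 1's induced payoffs 4, 14, 12; outcome (M, R), payoffs (14, 5).
If Column leads: Player 1's best replies are L→B, C→B, R→M; Column's induced payoffs 1, 11, 5; outcome (B, C), payoffs (14, 11).
Column gets 11 moving first and 5 moving second, so Column prefers to move first.

first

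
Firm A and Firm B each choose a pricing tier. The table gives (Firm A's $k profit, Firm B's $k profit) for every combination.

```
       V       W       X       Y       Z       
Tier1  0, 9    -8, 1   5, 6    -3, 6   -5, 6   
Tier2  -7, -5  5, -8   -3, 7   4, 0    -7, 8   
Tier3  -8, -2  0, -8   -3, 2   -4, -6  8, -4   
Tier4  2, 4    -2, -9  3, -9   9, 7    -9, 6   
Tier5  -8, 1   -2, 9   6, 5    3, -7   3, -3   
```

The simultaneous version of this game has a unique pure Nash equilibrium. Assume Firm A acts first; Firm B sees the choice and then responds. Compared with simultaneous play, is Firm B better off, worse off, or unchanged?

unchanged

Solve by backward induction (Firm A leads).
- Tier1 → Firm B plays V (best of 9, 1, 6, 6, 6); Firm A gets 0.
- Tier2 → Firm B plays Z (best of -5, -8, 7, 0, 8); Firm A gets -7.
- Tier3 → Firm B plays X (best of -2, -8, 2, -6, -4); Firm A gets -3.
- Tier4 → Firm B plays Y (best of 4, -9, -9, 7, 6); Firm A gets 9.
- Tier5 → Firm B plays W (best of 1, 9, 5, -7, -3); Firm A gets -2.
Maximizing over 0, -7, -3, 9, -2, Firm A chooses Tier4. Subgame-perfect outcome: (Tier4, Y) with payoffs (9, 7).
Now find the simultaneous Nash equilibrium.
Firm A's best replies: V→Tier4; W→Tier2; X→Tier5; Y→Tier4; Z→Tier3.
Firm B's best replies: Tier1→V; Tier2→Z; Tier3→X; Tier4→Y; Tier5→W.
Only (Tier4, Y) has each player best-responding; Nash payoffs (9, 7).
Firm B earns 7 sequentially versus 7 at the Nash outcome: unchanged.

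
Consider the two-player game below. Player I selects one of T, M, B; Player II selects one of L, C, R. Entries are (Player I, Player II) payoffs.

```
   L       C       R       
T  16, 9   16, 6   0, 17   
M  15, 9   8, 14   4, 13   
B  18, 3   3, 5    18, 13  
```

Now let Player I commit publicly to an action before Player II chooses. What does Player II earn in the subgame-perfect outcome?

Solve by backward induction (Player I leads).
- T → Player II plays R (best of 9, 6, 17); Player I gets 0.
- M → Player II plays C (best of 9, 14, 13); Player I gets 8.
- B → Player II plays R (best of 3, 5, 13); Player I gets 18.
Maximizing over 0, 8, 18, Player I chooses B. Subgame-perfect outcome: (B, R) with payoffs (18, 13).

13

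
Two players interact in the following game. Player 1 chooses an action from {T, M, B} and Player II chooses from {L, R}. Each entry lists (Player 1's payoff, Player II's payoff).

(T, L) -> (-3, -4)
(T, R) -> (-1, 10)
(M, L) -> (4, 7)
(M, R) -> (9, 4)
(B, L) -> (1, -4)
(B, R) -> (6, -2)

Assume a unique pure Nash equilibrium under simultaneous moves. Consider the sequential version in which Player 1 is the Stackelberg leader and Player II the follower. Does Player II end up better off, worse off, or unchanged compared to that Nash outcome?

worse off

Player II best-responds to each possible Player 1 move:
- T → Player II plays R (best of -4, 10); Player 1 gets -1.
- M → Player II plays L (best of 7, 4); Player 1 gets 4.
- B → Player II plays R (best of -4, -2); Player 1 gets 6.
Maximizing over -1, 4, 6, Player 1 chooses B. Subgame-perfect outcome: (B, R) with payoffs (6, -2).
Under simultaneous play:
Player 1's best replies: L→M; R→M.
Player II's best replies: T→R; M→L; B→R.
The unique mutual best reply is (M, L), giving (4, 7).
Player II earns -2 sequentially versus 7 at the Nash outcome: worse off.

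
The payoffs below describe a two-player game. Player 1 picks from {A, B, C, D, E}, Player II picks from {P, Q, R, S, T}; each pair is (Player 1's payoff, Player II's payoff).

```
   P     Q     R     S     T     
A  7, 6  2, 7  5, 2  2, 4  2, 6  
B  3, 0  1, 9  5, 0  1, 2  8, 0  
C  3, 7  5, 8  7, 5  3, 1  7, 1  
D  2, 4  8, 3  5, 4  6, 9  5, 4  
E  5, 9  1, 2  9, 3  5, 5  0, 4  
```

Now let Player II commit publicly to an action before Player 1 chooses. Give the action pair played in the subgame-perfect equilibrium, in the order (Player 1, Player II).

(D, S)

Solve by backward induction (Player II leads).
- P: Player 1 compares 7, 3, 3, 2, 5 and picks A; Player II would get 6.
- Q: Player 1 compares 2, 1, 5, 8, 1 and picks D; Player II would get 3.
- R: Player 1 compares 5, 5, 7, 5, 9 and picks E; Player II would get 3.
- S: Player 1 compares 2, 1, 3, 6, 5 and picks D; Player II would get 9.
- T: Player 1 compares 2, 8, 7, 5, 0 and picks B; Player II would get 0.
Maximizing over 6, 3, 3, 9, 0, Player II chooses S. Subgame-perfect outcome: (D, S) with payoffs (6, 9).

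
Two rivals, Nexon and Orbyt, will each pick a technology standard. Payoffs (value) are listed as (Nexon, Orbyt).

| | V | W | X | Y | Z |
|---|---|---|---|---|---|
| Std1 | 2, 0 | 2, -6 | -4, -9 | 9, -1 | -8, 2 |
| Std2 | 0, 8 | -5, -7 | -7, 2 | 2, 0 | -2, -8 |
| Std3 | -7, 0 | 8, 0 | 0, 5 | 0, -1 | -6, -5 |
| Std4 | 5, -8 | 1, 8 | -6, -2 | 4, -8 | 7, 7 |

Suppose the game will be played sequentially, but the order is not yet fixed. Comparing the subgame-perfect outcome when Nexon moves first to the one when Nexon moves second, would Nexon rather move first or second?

If Nexon leads: Orbyt's best replies are Std1→Z, Std2→V, Std3→X, Std4→W; Nexon's induced payoffs -8, 0, 0, 1; outcome (Std4, W), payoffs (1, 8).
If Orbyt leads: Nexon's best replies are V→Std4, W→Std3, X→Std3, Y→Std1, Z→Std4; Orbyt's induced payoffs -8, 0, 5, -1, 7; outcome (Std4, Z), payoffs (7, 7).
Nexon gets 1 moving first and 7 moving second, so Nexon prefers to move second.

second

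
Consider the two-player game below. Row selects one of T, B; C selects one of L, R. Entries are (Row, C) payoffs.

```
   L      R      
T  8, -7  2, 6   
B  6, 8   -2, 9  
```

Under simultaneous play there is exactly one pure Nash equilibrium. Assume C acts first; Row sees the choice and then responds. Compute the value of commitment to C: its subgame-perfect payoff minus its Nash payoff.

Work backward from Row's decision.
- L → Row plays T (best of 8, 6); C gets -7.
- R → Row plays T (best of 2, -2); C gets 6.
Among -7, 6, the best is 6 at R. Subgame-perfect outcome: (T, R) with payoffs (2, 6).
Now find the simultaneous Nash equilibrium.
Row's best replies: L→T; R→T.
C's best replies: T→R; B→R.
The unique mutual best reply is (T, R), giving (2, 6).
C's commitment gain: 6 − 6 = 0.

0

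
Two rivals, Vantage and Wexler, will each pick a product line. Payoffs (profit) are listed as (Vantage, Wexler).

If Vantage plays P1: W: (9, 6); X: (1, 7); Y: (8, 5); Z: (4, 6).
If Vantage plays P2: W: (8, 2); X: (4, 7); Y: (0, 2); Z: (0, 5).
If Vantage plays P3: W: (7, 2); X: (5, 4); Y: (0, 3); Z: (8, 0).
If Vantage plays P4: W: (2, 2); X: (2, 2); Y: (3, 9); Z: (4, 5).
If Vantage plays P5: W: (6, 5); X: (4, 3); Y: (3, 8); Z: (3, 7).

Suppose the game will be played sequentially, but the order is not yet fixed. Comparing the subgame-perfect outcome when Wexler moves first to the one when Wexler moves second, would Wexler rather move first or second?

If Vantage leads: Wexler's best replies are P1→X, P2→X, P3→X, P4→Y, P5→Y; Vantage's induced payoffs 1, 4, 5, 3, 3; outcome (P3, X), payoffs (5, 4).
If Wexler leads: Vantage's best replies are W→P1, X→P3, Y→P1, Z→P3; Wexler's induced payoffs 6, 4, 5, 0; outcome (P1, W), payoffs (9, 6).
Wexler gets 6 moving first and 4 moving second, so Wexler prefers to move first.

first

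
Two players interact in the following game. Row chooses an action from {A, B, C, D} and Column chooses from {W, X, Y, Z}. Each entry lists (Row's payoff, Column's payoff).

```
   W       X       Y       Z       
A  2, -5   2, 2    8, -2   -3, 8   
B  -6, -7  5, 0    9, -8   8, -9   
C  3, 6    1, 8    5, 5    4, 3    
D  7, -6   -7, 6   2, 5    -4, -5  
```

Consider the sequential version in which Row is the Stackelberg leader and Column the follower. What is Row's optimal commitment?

B

Backward induction with Row moving first.
- A → Column plays Z (best of -5, 2, -2, 8); Row gets -3.
- B → Column plays X (best of -7, 0, -8, -9); Row gets 5.
- C → Column plays X (best of 6, 8, 5, 3); Row gets 1.
- D → Column plays X (best of -6, 6, 5, -5); Row gets -7.
Among -3, 5, 1, -7, the best is 5 at B. Subgame-perfect outcome: (B, X) with payoffs (5, 0).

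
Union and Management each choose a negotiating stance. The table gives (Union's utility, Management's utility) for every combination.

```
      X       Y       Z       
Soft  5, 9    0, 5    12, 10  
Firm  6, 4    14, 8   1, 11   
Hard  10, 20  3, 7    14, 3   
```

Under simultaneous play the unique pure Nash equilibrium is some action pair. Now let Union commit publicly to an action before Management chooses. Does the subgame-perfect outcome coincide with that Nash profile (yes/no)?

no

Management best-responds to each possible Union move:
- Soft: BR = Z, leader payoff 12.
- Firm: BR = Z, leader payoff 1.
- Hard: BR = X, leader payoff 10.
Union's induced payoffs are 12, 1, 10, so Union commits to Soft. Subgame-perfect outcome: (Soft, Z) with payoffs (12, 10).
Now find the simultaneous Nash equilibrium.
Union's best replies: X→Hard; Y→Firm; Z→Hard.
Management's best replies: Soft→Z; Firm→Z; Hard→X.
The unique mutual best reply is (Hard, X), giving (10, 20).
Sequential outcome (Soft, Z) differs from the Nash profile (Hard, X).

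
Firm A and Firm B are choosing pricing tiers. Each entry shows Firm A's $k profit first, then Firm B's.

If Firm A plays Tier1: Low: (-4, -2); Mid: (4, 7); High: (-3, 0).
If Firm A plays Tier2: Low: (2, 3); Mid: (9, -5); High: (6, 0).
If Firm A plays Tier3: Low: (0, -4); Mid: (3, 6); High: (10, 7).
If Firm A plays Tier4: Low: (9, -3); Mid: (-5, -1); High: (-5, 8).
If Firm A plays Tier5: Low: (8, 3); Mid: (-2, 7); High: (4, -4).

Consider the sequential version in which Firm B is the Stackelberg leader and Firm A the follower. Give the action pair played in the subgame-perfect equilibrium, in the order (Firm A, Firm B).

(Tier3, High)

Backward induction with Firm B moving first.
- Low → Firm A plays Tier4 (best of -4, 2, 0, 9, 8); Firm B gets -3.
- Mid → Firm A plays Tier2 (best of 4, 9, 3, -5, -2); Firm B gets -5.
- High → Firm A plays Tier3 (best of -3, 6, 10, -5, 4); Firm B gets 7.
Maximizing over -3, -5, 7, Firm B chooses High. Subgame-perfect outcome: (Tier3, High) with payoffs (10, 7).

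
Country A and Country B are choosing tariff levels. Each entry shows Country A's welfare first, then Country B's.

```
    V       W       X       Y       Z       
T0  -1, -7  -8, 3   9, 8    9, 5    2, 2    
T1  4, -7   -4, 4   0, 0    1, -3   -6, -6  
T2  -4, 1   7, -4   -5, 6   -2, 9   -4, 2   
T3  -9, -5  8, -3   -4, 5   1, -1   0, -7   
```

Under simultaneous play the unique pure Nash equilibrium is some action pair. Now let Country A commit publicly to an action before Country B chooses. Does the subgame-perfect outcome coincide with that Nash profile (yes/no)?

yes

Solve by backward induction (Country A leads).
- T0: Country B compares -7, 3, 8, 5, 2 and picks X; Country A would get 9.
- T1: Country B compares -7, 4, 0, -3, -6 and picks W; Country A would get -4.
- T2: Country B compares 1, -4, 6, 9, 2 and picks Y; Country A would get -2.
- T3: Country B compares -5, -3, 5, -1, -7 and picks X; Country A would get -4.
Among 9, -4, -2, -4, the best is 9 at T0. Subgame-perfect outcome: (T0, X) with payoffs (9, 8).
Under simultaneous play:
Country A's best replies: V→T1; W→T3; X→T0; Y→T0; Z→T0.
Country B's best replies: T0→X; T1→W; T2→Y; T3→X.
The unique mutual best reply is (T0, X), giving (9, 8).
Sequential outcome (T0, X) coincides with the Nash profile (T0, X).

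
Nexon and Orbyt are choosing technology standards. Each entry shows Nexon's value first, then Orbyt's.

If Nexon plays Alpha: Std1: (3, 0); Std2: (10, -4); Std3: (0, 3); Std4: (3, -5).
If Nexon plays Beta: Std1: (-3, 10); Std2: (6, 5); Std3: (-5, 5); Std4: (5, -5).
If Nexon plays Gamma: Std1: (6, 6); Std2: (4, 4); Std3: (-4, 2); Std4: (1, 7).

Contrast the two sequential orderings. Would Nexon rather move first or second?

second

If Nexon leads: Orbyt's best replies are Alpha→Std3, Beta→Std1, Gamma→Std4; Nexon's induced payoffs 0, -3, 1; outcome (Gamma, Std4), payoffs (1, 7).
If Orbyt leads: Nexon's best replies are Std1→Gamma, Std2→Alpha, Std3→Alpha, Std4→Beta; Orbyt's induced payoffs 6, -4, 3, -5; outcome (Gamma, Std1), payoffs (6, 6).
Nexon gets 1 moving first and 6 moving second, so Nexon prefers to move second.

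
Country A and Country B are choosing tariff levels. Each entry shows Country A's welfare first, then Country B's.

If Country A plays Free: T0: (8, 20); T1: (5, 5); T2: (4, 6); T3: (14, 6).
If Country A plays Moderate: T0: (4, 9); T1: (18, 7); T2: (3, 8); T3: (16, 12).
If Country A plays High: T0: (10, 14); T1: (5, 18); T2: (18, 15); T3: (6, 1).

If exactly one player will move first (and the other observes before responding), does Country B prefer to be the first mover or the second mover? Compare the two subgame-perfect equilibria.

first

If Country A leads: Country B's best replies are Free→T0, Moderate→T3, High→T1; Country A's induced payoffs 8, 16, 5; outcome (Moderate, T3), payoffs (16, 12).
If Country B leads: Country A's best replies are T0→High, T1→Moderate, T2→High, T3→Moderate; Country B's induced payoffs 14, 7, 15, 12; outcome (High, T2), payoffs (18, 15).
Country B gets 15 moving first and 12 moving second, so Country B prefers to move first.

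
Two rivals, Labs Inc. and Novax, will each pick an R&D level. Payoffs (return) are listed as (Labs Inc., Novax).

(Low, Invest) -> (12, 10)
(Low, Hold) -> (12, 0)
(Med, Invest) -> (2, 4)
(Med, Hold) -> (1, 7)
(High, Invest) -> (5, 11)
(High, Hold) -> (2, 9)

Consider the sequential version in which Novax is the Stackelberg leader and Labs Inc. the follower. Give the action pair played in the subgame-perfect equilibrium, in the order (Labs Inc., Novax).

Labs Inc. best-responds to each possible Novax move:
- Invest: BR = Low, leader payoff 10.
- Hold: BR = Low, leader payoff 0.
Novax's induced payoffs are 10, 0, so Novax commits to Invest. Subgame-perfect outcome: (Low, Invest) with payoffs (12, 10).

(Low, Invest)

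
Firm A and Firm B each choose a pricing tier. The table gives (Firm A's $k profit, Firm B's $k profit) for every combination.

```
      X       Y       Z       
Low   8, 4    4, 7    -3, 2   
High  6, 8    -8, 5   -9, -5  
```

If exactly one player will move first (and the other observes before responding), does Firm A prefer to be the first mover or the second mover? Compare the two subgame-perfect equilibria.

first

If Firm A leads: Firm B's best replies are Low→Y, High→X; Firm A's induced payoffs 4, 6; outcome (High, X), payoffs (6, 8).
If Firm B leads: Firm A's best replies are X→Low, Y→Low, Z→Low; Firm B's induced payoffs 4, 7, 2; outcome (Low, Y), payoffs (4, 7).
Firm A gets 6 moving first and 4 moving second, so Firm A prefers to move first.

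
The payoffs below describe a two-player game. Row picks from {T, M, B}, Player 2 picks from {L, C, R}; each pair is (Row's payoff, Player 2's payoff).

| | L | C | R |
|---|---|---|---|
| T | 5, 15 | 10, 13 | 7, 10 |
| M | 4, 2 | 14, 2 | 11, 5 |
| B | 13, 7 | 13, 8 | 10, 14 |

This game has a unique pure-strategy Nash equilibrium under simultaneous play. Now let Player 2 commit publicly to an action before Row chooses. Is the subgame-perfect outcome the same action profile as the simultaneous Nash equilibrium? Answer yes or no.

no

Backward induction with Player 2 moving first.
- L: Row compares 5, 4, 13 and picks B; Player 2 would get 7.
- C: Row compares 10, 14, 13 and picks M; Player 2 would get 2.
- R: Row compares 7, 11, 10 and picks M; Player 2 would get 5.
Maximizing over 7, 2, 5, Player 2 chooses L. Subgame-perfect outcome: (B, L) with payoffs (13, 7).
Now find the simultaneous Nash equilibrium.
Row's best replies: L→B; C→M; R→M.
Player 2's best replies: T→L; M→R; B→R.
Only (M, R) has each player best-responding; Nash payoffs (11, 5).
Sequential outcome (B, L) differs from the Nash profile (M, R).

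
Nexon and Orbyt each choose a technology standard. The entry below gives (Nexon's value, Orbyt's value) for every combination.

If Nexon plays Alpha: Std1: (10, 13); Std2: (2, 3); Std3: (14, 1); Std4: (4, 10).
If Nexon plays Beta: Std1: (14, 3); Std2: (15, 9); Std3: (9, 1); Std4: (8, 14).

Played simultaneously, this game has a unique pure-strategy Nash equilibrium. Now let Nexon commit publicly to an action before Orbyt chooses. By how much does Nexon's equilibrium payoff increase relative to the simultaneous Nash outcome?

Orbyt best-responds to each possible Nexon move:
- Alpha → Orbyt plays Std1 (best of 13, 3, 1, 10); Nexon gets 10.
- Beta → Orbyt plays Std4 (best of 3, 9, 1, 14); Nexon gets 8.
Maximizing over 10, 8, Nexon chooses Alpha. Subgame-perfect outcome: (Alpha, Std1) with payoffs (10, 13).
For the simultaneous game, intersect best replies.
Nexon's best replies: Std1→Beta; Std2→Beta; Std3→Alpha; Std4→Beta.
Orbyt's best replies: Alpha→Std1; Beta→Std4.
Only (Beta, Std4) has each player best-responding; Nash payoffs (8, 14).
Nexon's commitment gain: 10 − 8 = 2.

2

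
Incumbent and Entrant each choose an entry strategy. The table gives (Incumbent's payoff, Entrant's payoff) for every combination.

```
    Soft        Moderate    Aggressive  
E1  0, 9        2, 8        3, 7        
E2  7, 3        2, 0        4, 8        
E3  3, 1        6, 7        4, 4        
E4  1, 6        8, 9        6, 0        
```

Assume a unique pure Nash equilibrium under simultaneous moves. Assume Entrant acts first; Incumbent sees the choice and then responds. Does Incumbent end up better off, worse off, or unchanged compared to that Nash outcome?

Backward induction with Entrant moving first.
- Soft: BR = E2, leader payoff 3.
- Moderate: BR = E4, leader payoff 9.
- Aggressive: BR = E4, leader payoff 0.
Entrant's induced payoffs are 3, 9, 0, so Entrant commits to Moderate. Subgame-perfect outcome: (E4, Moderate) with payoffs (8, 9).
Now find the simultaneous Nash equilibrium.
Incumbent's best replies: Soft→E2; Moderate→E4; Aggressive→E4.
Entrant's best replies: E1→Soft; E2→Aggressive; E3→Moderate; E4→Moderate.
The unique mutual best reply is (E4, Moderate), giving (8, 9).
Incumbent earns 8 sequentially versus 8 at the Nash outcome: unchanged.

unchanged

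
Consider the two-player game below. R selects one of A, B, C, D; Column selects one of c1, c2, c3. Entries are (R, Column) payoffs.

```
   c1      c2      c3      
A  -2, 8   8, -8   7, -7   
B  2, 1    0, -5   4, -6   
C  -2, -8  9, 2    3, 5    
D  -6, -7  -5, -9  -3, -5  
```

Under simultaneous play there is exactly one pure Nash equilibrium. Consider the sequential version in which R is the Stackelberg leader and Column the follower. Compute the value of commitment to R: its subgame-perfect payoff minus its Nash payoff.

1

Backward induction with R moving first.
- A → Column plays c1 (best of 8, -8, -7); R gets -2.
- B → Column plays c1 (best of 1, -5, -6); R gets 2.
- C → Column plays c3 (best of -8, 2, 5); R gets 3.
- D → Column plays c3 (best of -7, -9, -5); R gets -3.
Among -2, 2, 3, -3, the best is 3 at C. Subgame-perfect outcome: (C, c3) with payoffs (3, 5).
For the simultaneous game, intersect best replies.
R's best replies: c1→B; c2→C; c3→A.
Column's best replies: A→c1; B→c1; C→c3; D→c3.
The unique mutual best reply is (B, c1), giving (2, 1).
R's commitment gain: 3 − 2 = 1.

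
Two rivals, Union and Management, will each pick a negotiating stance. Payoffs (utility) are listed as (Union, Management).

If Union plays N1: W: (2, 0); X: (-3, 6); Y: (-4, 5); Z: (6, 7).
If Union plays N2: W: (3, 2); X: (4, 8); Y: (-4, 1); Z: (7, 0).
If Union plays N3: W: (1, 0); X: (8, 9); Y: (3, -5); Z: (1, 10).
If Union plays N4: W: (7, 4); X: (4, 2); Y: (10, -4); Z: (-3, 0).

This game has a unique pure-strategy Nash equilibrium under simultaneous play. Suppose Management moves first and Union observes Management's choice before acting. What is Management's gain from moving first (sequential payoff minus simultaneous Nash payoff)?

Work backward from Union's decision.
- W: Union compares 2, 3, 1, 7 and picks N4; Management would get 4.
- X: Union compares -3, 4, 8, 4 and picks N3; Management would get 9.
- Y: Union compares -4, -4, 3, 10 and picks N4; Management would get -4.
- Z: Union compares 6, 7, 1, -3 and picks N2; Management would get 0.
Management's induced payoffs are 4, 9, -4, 0, so Management commits to X. Subgame-perfect outcome: (N3, X) with payoffs (8, 9).
Now find the simultaneous Nash equilibrium.
Union's best replies: W→N4; X→N3; Y→N4; Z→N2.
Management's best replies: N1→Z; N2→X; N3→Z; N4→W.
Only (N4, W) has each player best-responding; Nash payoffs (7, 4).
Management's commitment gain: 9 − 4 = 5.

5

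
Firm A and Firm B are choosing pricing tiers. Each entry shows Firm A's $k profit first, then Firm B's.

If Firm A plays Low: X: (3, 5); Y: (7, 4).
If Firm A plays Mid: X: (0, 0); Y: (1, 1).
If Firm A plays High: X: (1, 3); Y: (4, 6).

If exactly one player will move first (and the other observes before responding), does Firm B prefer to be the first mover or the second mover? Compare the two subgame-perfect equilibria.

second

If Firm A leads: Firm B's best replies are Low→X, Mid→Y, High→Y; Firm A's induced payoffs 3, 1, 4; outcome (High, Y), payoffs (4, 6).
If Firm B leads: Firm A's best replies are X→Low, Y→Low; Firm B's induced payoffs 5, 4; outcome (Low, X), payoffs (3, 5).
Firm B gets 5 moving first and 6 moving second, so Firm B prefers to move second.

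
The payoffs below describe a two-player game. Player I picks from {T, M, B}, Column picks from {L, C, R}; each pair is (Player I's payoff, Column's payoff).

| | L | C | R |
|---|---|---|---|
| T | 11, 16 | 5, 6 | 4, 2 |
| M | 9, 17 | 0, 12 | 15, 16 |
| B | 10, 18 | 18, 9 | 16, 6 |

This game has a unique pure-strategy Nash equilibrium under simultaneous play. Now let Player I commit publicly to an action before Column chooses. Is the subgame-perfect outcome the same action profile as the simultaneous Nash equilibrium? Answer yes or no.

Column best-responds to each possible Player I move:
- T → Column plays L (best of 16, 6, 2); Player I gets 11.
- M → Column plays L (best of 17, 12, 16); Player I gets 9.
- B → Column plays L (best of 18, 9, 6); Player I gets 10.
Maximizing over 11, 9, 10, Player I chooses T. Subgame-perfect outcome: (T, L) with payoffs (11, 16).
For the simultaneous game, intersect best replies.
Player I's best replies: L→T; C→B; R→B.
Column's best replies: T→L; M→L; B→L.
The unique mutual best reply is (T, L), giving (11, 16).
Sequential outcome (T, L) coincides with the Nash profile (T, L).

yes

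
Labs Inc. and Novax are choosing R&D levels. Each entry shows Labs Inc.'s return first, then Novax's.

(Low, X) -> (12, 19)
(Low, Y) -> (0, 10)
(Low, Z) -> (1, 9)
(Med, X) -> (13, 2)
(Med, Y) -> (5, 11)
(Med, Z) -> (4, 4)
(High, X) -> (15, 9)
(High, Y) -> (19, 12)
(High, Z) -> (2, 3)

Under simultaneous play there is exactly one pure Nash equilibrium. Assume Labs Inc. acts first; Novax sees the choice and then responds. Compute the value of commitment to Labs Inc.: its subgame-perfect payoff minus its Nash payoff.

0

Novax best-responds to each possible Labs Inc. move:
- Low: BR = X, leader payoff 12.
- Med: BR = Y, leader payoff 5.
- High: BR = Y, leader payoff 19.
Among 12, 5, 19, the best is 19 at High. Subgame-perfect outcome: (High, Y) with payoffs (19, 12).
Now find the simultaneous Nash equilibrium.
Labs Inc.'s best replies: X→High; Y→High; Z→Med.
Novax's best replies: Low→X; Med→Y; High→Y.
The unique mutual best reply is (High, Y), giving (19, 12).
Labs Inc.'s commitment gain: 19 − 19 = 0.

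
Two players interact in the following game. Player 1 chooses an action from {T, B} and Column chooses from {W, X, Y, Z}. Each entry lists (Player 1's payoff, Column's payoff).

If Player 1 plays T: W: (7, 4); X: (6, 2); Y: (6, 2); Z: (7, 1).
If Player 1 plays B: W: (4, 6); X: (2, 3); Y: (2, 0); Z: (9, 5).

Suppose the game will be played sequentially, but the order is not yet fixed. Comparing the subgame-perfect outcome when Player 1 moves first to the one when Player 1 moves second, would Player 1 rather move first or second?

second

If Player 1 leads: Column's best replies are T→W, B→W; Player 1's induced payoffs 7, 4; outcome (T, W), payoffs (7, 4).
If Column leads: Player 1's best replies are W→T, X→T, Y→T, Z→B; Column's induced payoffs 4, 2, 2, 5; outcome (B, Z), payoffs (9, 5).
Player 1 gets 7 moving first and 9 moving second, so Player 1 prefers to move second.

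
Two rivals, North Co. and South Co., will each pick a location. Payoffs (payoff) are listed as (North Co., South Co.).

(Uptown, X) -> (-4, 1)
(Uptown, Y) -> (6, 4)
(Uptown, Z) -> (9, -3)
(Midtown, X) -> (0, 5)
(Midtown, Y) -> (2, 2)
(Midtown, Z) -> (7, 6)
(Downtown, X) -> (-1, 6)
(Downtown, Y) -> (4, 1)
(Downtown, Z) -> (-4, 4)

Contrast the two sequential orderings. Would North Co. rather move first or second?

first

If North Co. leads: South Co.'s best replies are Uptown→Y, Midtown→Z, Downtown→X; North Co.'s induced payoffs 6, 7, -1; outcome (Midtown, Z), payoffs (7, 6).
If South Co. leads: North Co.'s best replies are X→Midtown, Y→Uptown, Z→Uptown; South Co.'s induced payoffs 5, 4, -3; outcome (Midtown, X), payoffs (0, 5).
North Co. gets 7 moving first and 0 moving second, so North Co. prefers to move first.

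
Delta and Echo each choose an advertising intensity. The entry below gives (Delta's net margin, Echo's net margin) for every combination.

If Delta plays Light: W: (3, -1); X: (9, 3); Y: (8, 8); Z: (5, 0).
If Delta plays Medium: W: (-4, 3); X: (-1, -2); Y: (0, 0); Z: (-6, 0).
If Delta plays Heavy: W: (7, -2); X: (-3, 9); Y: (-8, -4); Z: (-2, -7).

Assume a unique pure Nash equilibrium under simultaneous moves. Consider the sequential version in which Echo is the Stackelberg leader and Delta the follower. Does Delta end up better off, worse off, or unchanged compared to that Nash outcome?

unchanged

Delta best-responds to each possible Echo move:
- W: BR = Heavy, leader payoff -2.
- X: BR = Light, leader payoff 3.
- Y: BR = Light, leader payoff 8.
- Z: BR = Light, leader payoff 0.
Maximizing over -2, 3, 8, 0, Echo chooses Y. Subgame-perfect outcome: (Light, Y) with payoffs (8, 8).
Now find the simultaneous Nash equilibrium.
Delta's best replies: W→Heavy; X→Light; Y→Light; Z→Light.
Echo's best replies: Light→Y; Medium→W; Heavy→X.
The unique mutual best reply is (Light, Y), giving (8, 8).
Delta earns 8 sequentially versus 8 at the Nash outcome: unchanged.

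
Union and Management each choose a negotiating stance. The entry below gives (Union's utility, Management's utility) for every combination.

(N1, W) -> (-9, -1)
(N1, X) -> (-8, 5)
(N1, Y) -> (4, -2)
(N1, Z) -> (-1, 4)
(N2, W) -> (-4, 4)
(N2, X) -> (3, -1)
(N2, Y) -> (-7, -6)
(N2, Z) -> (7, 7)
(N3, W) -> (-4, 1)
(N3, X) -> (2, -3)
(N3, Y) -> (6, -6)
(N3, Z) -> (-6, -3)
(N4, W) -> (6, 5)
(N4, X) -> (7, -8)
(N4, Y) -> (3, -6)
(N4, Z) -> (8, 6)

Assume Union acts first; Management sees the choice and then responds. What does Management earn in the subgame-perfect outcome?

Work backward from Management's decision.
- N1: BR = X, leader payoff -8.
- N2: BR = Z, leader payoff 7.
- N3: BR = W, leader payoff -4.
- N4: BR = Z, leader payoff 8.
Maximizing over -8, 7, -4, 8, Union chooses N4. Subgame-perfect outcome: (N4, Z) with payoffs (8, 6).

6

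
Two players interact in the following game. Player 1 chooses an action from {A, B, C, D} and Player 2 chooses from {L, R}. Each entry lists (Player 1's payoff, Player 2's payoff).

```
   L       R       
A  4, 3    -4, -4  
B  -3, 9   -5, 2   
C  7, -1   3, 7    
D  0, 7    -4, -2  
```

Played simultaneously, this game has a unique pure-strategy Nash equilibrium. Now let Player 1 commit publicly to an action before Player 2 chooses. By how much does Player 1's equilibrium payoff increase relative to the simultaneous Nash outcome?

Work backward from Player 2's decision.
- A: BR = L, leader payoff 4.
- B: BR = L, leader payoff -3.
- C: BR = R, leader payoff 3.
- D: BR = L, leader payoff 0.
Player 1's induced payoffs are 4, -3, 3, 0, so Player 1 commits to A. Subgame-perfect outcome: (A, L) with payoffs (4, 3).
Under simultaneous play:
Player 1's best replies: L→C; R→C.
Player 2's best replies: A→L; B→L; C→R; D→L.
Only (C, R) has each player best-responding; Nash payoffs (3, 7).
Player 1's commitment gain: 4 − 3 = 1.

1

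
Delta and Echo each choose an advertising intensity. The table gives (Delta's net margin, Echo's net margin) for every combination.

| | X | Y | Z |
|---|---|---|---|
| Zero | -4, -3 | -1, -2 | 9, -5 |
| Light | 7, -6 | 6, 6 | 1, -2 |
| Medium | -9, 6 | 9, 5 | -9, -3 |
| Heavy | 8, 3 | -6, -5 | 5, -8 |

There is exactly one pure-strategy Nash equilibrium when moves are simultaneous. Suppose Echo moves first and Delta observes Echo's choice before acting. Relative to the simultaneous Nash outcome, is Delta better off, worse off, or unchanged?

better off

Work backward from Delta's decision.
- X → Delta plays Heavy (best of -4, 7, -9, 8); Echo gets 3.
- Y → Delta plays Medium (best of -1, 6, 9, -6); Echo gets 5.
- Z → Delta plays Zero (best of 9, 1, -9, 5); Echo gets -5.
Echo's induced payoffs are 3, 5, -5, so Echo commits to Y. Subgame-perfect outcome: (Medium, Y) with payoffs (9, 5).
Now find the simultaneous Nash equilibrium.
Delta's best replies: X→Heavy; Y→Medium; Z→Zero.
Echo's best replies: Zero→Y; Light→Y; Medium→X; Heavy→X.
Only (Heavy, X) has each player best-responding; Nash payoffs (8, 3).
Delta earns 9 sequentially versus 8 at the Nash outcome: better off.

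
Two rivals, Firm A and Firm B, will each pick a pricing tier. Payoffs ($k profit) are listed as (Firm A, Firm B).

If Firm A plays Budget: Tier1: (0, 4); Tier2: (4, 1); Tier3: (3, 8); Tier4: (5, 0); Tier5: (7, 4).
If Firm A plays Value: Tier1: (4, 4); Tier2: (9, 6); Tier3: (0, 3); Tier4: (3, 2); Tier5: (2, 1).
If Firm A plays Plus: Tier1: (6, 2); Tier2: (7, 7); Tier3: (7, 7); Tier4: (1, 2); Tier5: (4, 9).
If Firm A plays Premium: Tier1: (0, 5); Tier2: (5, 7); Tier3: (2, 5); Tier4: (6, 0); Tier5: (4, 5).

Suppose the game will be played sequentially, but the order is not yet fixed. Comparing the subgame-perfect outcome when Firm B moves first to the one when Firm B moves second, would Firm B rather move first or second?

If Firm A leads: Firm B's best replies are Budget→Tier3, Value→Tier2, Plus→Tier5, Premium→Tier2; Firm A's induced payoffs 3, 9, 4, 5; outcome (Value, Tier2), payoffs (9, 6).
If Firm B leads: Firm A's best replies are Tier1→Plus, Tier2→Value, Tier3→Plus, Tier4→Premium, Tier5→Budget; Firm B's induced payoffs 2, 6, 7, 0, 4; outcome (Plus, Tier3), payoffs (7, 7).
Firm B gets 7 moving first and 6 moving second, so Firm B prefers to move first.

first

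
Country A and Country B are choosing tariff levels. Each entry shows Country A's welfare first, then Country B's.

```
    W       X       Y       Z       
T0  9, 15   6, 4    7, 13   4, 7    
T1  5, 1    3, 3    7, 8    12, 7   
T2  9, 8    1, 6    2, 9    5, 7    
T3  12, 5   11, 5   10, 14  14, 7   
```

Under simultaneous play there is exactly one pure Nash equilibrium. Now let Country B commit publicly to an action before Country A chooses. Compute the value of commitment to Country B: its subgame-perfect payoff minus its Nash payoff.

0

Backward induction with Country B moving first.
- W: Country A compares 9, 5, 9, 12 and picks T3; Country B would get 5.
- X: Country A compares 6, 3, 1, 11 and picks T3; Country B would get 5.
- Y: Country A compares 7, 7, 2, 10 and picks T3; Country B would get 14.
- Z: Country A compares 4, 12, 5, 14 and picks T3; Country B would get 7.
Country B's induced payoffs are 5, 5, 14, 7, so Country B commits to Y. Subgame-perfect outcome: (T3, Y) with payoffs (10, 14).
Now find the simultaneous Nash equilibrium.
Country A's best replies: W→T3; X→T3; Y→T3; Z→T3.
Country B's best replies: T0→W; T1→Y; T2→Y; T3→Y.
The unique mutual best reply is (T3, Y), giving (10, 14).
Country B's commitment gain: 14 − 14 = 0.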